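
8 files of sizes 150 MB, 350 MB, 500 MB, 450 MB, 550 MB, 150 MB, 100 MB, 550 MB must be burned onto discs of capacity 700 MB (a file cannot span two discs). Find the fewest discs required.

5

Total = 550 + 550 + 500 + 450 + 350 + 150 + 150 + 100 = 2800 MB.
Lower bound: ⌈2800/700⌉ = 4 discs.
A packing using 5 discs:
  disc 1: 550 + 150 = 700
  disc 2: 550 + 150 = 700
  disc 3: 500 + 100 = 600
  disc 4: 450 = 450
  disc 5: 350 = 350
No arrangement into 4 discs stays within capacity, so 5 is optimal.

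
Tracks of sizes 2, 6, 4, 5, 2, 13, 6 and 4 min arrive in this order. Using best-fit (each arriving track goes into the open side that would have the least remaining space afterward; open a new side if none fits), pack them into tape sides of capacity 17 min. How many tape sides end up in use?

3

  2 → side 1 (new)  [load 2/17]
  6 → side 1  [load 8/17]
  4 → side 1  [load 12/17]
  5 → side 1  [load 17/17]
  2 → side 2 (new)  [load 2/17]
  13 → side 2  [load 15/17]
  6 → side 3 (new)  [load 6/17]
  4 → side 3  [load 10/17]
3 tape sides opened.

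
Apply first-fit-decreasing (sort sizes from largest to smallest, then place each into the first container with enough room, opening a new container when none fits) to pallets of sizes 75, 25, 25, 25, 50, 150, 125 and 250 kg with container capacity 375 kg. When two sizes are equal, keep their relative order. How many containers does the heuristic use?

2

Sorted descending: 250, 150, 125, 75, 50, 25, 25, 25.
  250 → container 1 (new)  [load 250/375]
  150 → container 2 (new)  [load 150/375]
  125 → container 1  [load 375/375]
  75 → container 2  [load 225/375]
  50 → container 2  [load 275/375]
  25 → container 2  [load 300/375]
  25 → container 2  [load 325/375]
  25 → container 2  [load 350/375]
2 containers opened.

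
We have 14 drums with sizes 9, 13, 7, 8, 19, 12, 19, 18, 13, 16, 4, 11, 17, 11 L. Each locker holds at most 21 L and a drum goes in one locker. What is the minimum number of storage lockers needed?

Total = 19 + 19 + 18 + 17 + 16 + 13 + 13 + 12 + 11 + 11 + 9 + 8 + 7 + 4 = 177 L.
Lower bound: ⌈177/21⌉ = 9 storage lockers.
Also, 10 drums each exceed 21/2 L, and no two of those can share a locker, so at least 10 storage lockers are needed.
A packing using 10 storage lockers:
  locker 1: 19 = 19
  locker 2: 19 = 19
  locker 3: 18 = 18
  locker 4: 17 + 4 = 21
  locker 5: 16 = 16
  locker 6: 13 + 8 = 21
  locker 7: 13 + 7 = 20
  locker 8: 12 + 9 = 21
  locker 9: 11 = 11
  locker 10: 11 = 11
This matches the lower bound, so 10 is optimal.

10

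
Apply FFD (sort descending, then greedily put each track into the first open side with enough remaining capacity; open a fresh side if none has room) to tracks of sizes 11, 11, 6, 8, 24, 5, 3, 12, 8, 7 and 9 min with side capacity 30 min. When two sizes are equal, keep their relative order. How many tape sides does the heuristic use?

4

Sorted descending: 24, 12, 11, 11, 9, 8, 8, 7, 6, 5, 3.
  24 → side 1 (new)  [load 24/30]
  12 → side 2 (new)  [load 12/30]
  11 → side 2  [load 23/30]
  11 → side 3 (new)  [load 11/30]
  9 → side 3  [load 20/30]
  8 → side 3  [load 28/30]
  8 → side 4 (new)  [load 8/30]
  7 → side 2  [load 30/30]
  6 → side 1  [load 30/30]
  5 → side 4  [load 13/30]
  3 → side 4  [load 16/30]
4 tape sides opened.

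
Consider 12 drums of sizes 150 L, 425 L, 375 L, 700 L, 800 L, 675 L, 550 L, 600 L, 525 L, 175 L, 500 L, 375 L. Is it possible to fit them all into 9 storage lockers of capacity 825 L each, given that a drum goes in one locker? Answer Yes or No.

A valid assignment using 9 storage lockers:
  locker 1: 800 = 800
  locker 2: 700 = 700
  locker 3: 675 + 150 = 825
  locker 4: 600 + 175 = 775
  locker 5: 550 = 550
  locker 6: 525 = 525
  locker 7: 500 = 500
  locker 8: 425 + 375 = 800
  locker 9: 375 = 375
Every load is within 825 L, so 9 storage lockers suffice.

Yes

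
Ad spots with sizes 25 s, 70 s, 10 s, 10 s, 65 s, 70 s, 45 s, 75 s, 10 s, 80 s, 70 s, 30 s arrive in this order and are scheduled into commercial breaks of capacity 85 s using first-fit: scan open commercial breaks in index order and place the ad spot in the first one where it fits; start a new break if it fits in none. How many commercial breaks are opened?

8

  25 → break 1 (new)  [load 25/85]
  70 → break 2 (new)  [load 70/85]
  10 → break 1  [load 35/85]
  10 → break 1  [load 45/85]
  65 → break 3 (new)  [load 65/85]
  70 → break 4 (new)  [load 70/85]
  45 → break 5 (new)  [load 45/85]
  75 → break 6 (new)  [load 75/85]
  10 → break 1  [load 55/85]
  80 → break 7 (new)  [load 80/85]
  70 → break 8 (new)  [load 70/85]
  30 → break 1  [load 85/85]
8 commercial breaks opened.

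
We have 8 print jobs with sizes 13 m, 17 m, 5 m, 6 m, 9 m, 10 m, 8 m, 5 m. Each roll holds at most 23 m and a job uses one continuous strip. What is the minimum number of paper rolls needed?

Total = 17 + 13 + 10 + 9 + 8 + 6 + 5 + 5 = 73 m.
Lower bound: ⌈73/23⌉ = 4 paper rolls.
A packing using 4 paper rolls:
  roll 1: 17 + 6 = 23
  roll 2: 13 + 10 = 23
  roll 3: 9 + 8 + 5 = 22
  roll 4: 5 = 5
This matches the lower bound, so 4 is optimal.

4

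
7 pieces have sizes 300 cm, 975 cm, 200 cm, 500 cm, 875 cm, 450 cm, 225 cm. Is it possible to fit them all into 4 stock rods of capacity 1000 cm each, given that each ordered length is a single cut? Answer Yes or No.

Yes

A valid assignment using 4 stock rods:
  stock rod 1: 975 = 975
  stock rod 2: 875 = 875
  stock rod 3: 500 + 450 = 950
  stock rod 4: 300 + 225 + 200 = 725
Every load is within 1000 cm, so 4 stock rods suffice.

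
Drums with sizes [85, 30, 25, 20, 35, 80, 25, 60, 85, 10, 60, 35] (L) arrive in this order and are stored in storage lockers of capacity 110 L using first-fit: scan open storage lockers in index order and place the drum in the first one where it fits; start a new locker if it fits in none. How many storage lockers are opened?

  85 → locker 1 (new)  [load 85/110]
  30 → locker 2 (new)  [load 30/110]
  25 → locker 1  [load 110/110]
  20 → locker 2  [load 50/110]
  35 → locker 2  [load 85/110]
  80 → locker 3 (new)  [load 80/110]
  25 → locker 2  [load 110/110]
  60 → locker 4 (new)  [load 60/110]
  85 → locker 5 (new)  [load 85/110]
  10 → locker 3  [load 90/110]
  60 → locker 6 (new)  [load 60/110]
  35 → locker 4  [load 95/110]
6 storage lockers opened.

6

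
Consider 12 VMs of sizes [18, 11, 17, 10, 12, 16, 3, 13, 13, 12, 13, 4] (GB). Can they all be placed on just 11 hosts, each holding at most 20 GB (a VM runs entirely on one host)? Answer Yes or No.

Yes

A valid assignment using 10 hosts:
  host 1: 18 = 18
  host 2: 17 + 3 = 20
  host 3: 16 + 4 = 20
  host 4: 13 = 13
  host 5: 13 = 13
  host 6: 13 = 13
  host 7: 12 = 12
  host 8: 12 = 12
  host 9: 11 = 11
  host 10: 10 = 10
That uses only 10 ≤ 11, so 11 hosts are enough.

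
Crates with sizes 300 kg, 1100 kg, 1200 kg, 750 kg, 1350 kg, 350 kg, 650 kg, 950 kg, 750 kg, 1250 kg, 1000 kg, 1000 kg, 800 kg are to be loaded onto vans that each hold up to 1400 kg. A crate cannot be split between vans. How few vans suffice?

10

Total = 1350 + 1250 + 1200 + 1100 + 1000 + 1000 + 950 + 800 + 750 + 750 + 650 + 350 + 300 = 11450 kg.
Lower bound: ⌈11450/1400⌉ = 9 vans.
Also, 10 crates each exceed 700 kg, and no two of those can share a van, so at least 10 vans are needed.
A packing using 10 vans:
  van 1: 1350 = 1350
  van 2: 1250 = 1250
  van 3: 1200 = 1200
  van 4: 1100 + 300 = 1400
  van 5: 1000 + 350 = 1350
  van 6: 1000 = 1000
  van 7: 950 = 950
  van 8: 800 = 800
  van 9: 750 + 650 = 1400
  van 10: 750 = 750
This matches the lower bound, so 10 is optimal.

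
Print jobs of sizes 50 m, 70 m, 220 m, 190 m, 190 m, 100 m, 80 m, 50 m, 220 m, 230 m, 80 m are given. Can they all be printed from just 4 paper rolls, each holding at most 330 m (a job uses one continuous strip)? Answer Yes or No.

No

Total = 1480 m; ⌈1480/330⌉ = 5.
At least 5 paper rolls are required, but only 4 are allowed.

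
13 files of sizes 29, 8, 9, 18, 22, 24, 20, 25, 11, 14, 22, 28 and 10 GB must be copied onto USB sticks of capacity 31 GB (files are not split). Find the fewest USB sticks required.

9

Total = 29 + 28 + 25 + 24 + 22 + 22 + 20 + 18 + 14 + 11 + 10 + 9 + 8 = 240 GB.
Lower bound: ⌈240/31⌉ = 8 USB sticks.
A packing using 9 USB sticks:
  USB stick 1: 29 = 29
  USB stick 2: 28 = 28
  USB stick 3: 25 = 25
  USB stick 4: 24 = 24
  USB stick 5: 22 + 9 = 31
  USB stick 6: 22 + 8 = 30
  USB stick 7: 20 + 11 = 31
  USB stick 8: 18 + 10 = 28
  USB stick 9: 14 = 14
No arrangement into 8 USB sticks stays within capacity, so 9 is optimal.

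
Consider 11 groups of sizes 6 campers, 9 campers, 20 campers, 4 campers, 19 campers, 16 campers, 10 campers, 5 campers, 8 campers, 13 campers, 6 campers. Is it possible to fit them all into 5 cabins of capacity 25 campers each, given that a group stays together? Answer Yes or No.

Yes

A valid assignment using 5 cabins:
  cabin 1: 20 + 5 = 25
  cabin 2: 19 + 6 = 25
  cabin 3: 16 + 9 = 25
  cabin 4: 13 + 10 = 23
  cabin 5: 8 + 6 + 4 = 18
Every load is within 25 campers, so 5 cabins suffice.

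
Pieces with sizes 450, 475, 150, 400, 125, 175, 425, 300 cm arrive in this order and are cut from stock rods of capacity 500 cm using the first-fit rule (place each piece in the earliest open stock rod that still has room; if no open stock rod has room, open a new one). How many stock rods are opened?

6

  450 → stock rod 1 (new)  [load 450/500]
  475 → stock rod 2 (new)  [load 475/500]
  150 → stock rod 3 (new)  [load 150/500]
  400 → stock rod 4 (new)  [load 400/500]
  125 → stock rod 3  [load 275/500]
  175 → stock rod 3  [load 450/500]
  425 → stock rod 5 (new)  [load 425/500]
  300 → stock rod 6 (new)  [load 300/500]
6 stock rods opened.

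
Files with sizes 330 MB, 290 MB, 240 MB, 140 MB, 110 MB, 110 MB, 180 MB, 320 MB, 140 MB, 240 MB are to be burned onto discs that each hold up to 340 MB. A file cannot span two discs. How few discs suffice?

8

Total = 330 + 320 + 290 + 240 + 240 + 180 + 140 + 140 + 110 + 110 = 2100 MB.
Lower bound: ⌈2100/340⌉ = 7 discs.
A packing using 8 discs:
  disc 1: 330 = 330
  disc 2: 320 = 320
  disc 3: 290 = 290
  disc 4: 240 = 240
  disc 5: 240 = 240
  disc 6: 180 + 140 = 320
  disc 7: 140 + 110 = 250
  disc 8: 110 = 110
No arrangement into 7 discs stays within capacity, so 8 is optimal.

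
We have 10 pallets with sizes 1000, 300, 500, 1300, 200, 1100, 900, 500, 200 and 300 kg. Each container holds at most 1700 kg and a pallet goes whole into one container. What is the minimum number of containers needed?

Total = 1300 + 1100 + 1000 + 900 + 500 + 500 + 300 + 300 + 200 + 200 = 6300 kg.
Lower bound: ⌈6300/1700⌉ = 4 containers.
A packing using 4 containers:
  container 1: 1300 + 300 = 1600
  container 2: 1100 + 500 = 1600
  container 3: 1000 + 500 + 200 = 1700
  container 4: 900 + 300 + 200 = 1400
This matches the lower bound, so 4 is optimal.

4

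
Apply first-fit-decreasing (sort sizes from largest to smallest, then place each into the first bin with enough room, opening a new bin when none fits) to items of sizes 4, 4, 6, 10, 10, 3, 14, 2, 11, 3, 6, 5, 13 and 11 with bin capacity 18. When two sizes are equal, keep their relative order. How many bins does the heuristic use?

Sorted descending: 14, 13, 11, 11, 10, 10, 6, 6, 5, 4, 4, 3, 3, 2.
  14 → bin 1 (new)  [load 14/18]
  13 → bin 2 (new)  [load 13/18]
  11 → bin 3 (new)  [load 11/18]
  11 → bin 4 (new)  [load 11/18]
  10 → bin 5 (new)  [load 10/18]
  10 → bin 6 (new)  [load 10/18]
  6 → bin 3  [load 17/18]
  6 → bin 4  [load 17/18]
  5 → bin 2  [load 18/18]
  4 → bin 1  [load 18/18]
  4 → bin 5  [load 14/18]
  3 → bin 5  [load 17/18]
  3 → bin 6  [load 13/18]
  2 → bin 6  [load 15/18]
6 bins opened.

6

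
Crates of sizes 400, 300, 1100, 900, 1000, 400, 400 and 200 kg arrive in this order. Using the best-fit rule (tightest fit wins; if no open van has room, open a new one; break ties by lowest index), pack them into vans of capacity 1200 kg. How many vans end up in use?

  400 → van 1 (new)  [load 400/1200]
  300 → van 1  [load 700/1200]
  1100 → van 2 (new)  [load 1100/1200]
  900 → van 3 (new)  [load 900/1200]
  1000 → van 4 (new)  [load 1000/1200]
  400 → van 1  [load 1100/1200]
  400 → van 5 (new)  [load 400/1200]
  200 → van 4  [load 1200/1200]
5 vans opened.

5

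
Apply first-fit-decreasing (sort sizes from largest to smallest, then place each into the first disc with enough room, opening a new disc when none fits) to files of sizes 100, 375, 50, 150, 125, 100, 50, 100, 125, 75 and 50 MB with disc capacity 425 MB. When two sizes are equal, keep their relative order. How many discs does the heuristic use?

4

Sorted descending: 375, 150, 125, 125, 100, 100, 100, 75, 50, 50, 50.
  375 → disc 1 (new)  [load 375/425]
  150 → disc 2 (new)  [load 150/425]
  125 → disc 2  [load 275/425]
  125 → disc 2  [load 400/425]
  100 → disc 3 (new)  [load 100/425]
  100 → disc 3  [load 200/425]
  100 → disc 3  [load 300/425]
  75 → disc 3  [load 375/425]
  50 → disc 1  [load 425/425]
  50 → disc 3  [load 425/425]
  50 → disc 4 (new)  [load 50/425]
4 discs opened.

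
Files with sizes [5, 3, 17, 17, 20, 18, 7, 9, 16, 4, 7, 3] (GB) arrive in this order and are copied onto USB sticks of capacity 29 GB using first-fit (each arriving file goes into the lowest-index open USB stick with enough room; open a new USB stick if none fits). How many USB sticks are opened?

5

  5 → USB stick 1 (new)  [load 5/29]
  3 → USB stick 1  [load 8/29]
  17 → USB stick 1  [load 25/29]
  17 → USB stick 2 (new)  [load 17/29]
  20 → USB stick 3 (new)  [load 20/29]
  18 → USB stick 4 (new)  [load 18/29]
  7 → USB stick 2  [load 24/29]
  9 → USB stick 3  [load 29/29]
  16 → USB stick 5 (new)  [load 16/29]
  4 → USB stick 1  [load 29/29]
  7 → USB stick 4  [load 25/29]
  3 → USB stick 2  [load 27/29]
5 USB sticks opened.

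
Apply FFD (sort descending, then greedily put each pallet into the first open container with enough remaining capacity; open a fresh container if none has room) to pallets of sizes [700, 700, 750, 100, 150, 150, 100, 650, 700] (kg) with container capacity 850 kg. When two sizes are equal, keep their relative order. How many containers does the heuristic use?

Sorted descending: 750, 700, 700, 700, 650, 150, 150, 100, 100.
  750 → container 1 (new)  [load 750/850]
  700 → container 2 (new)  [load 700/850]
  700 → container 3 (new)  [load 700/850]
  700 → container 4 (new)  [load 700/850]
  650 → container 5 (new)  [load 650/850]
  150 → container 2  [load 850/850]
  150 → container 3  [load 850/850]
  100 → container 1  [load 850/850]
  100 → container 4  [load 800/850]
5 containers opened.

5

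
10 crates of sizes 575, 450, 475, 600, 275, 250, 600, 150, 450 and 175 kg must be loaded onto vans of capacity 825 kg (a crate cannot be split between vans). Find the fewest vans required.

Total = 600 + 600 + 575 + 475 + 450 + 450 + 275 + 250 + 175 + 150 = 4000 kg.
Lower bound: ⌈4000/825⌉ = 5 vans.
Also, 6 crates each exceed 825/2 kg, and no two of those can share a van, so at least 6 vans are needed.
A packing using 6 vans:
  van 1: 600 + 175 = 775
  van 2: 600 + 150 = 750
  van 3: 575 + 250 = 825
  van 4: 475 + 275 = 750
  van 5: 450 = 450
  van 6: 450 = 450
This matches the lower bound, so 6 is optimal.

6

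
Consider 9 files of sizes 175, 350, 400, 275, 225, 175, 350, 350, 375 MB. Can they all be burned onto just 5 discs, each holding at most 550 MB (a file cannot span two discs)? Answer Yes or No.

No

Total = 2675 MB; ⌈2675/550⌉ = 5.
The bound of 5 does not rule out 5, but exhaustive search shows no assignment into 5 discs of capacity 550 MB exists — the minimum is 6.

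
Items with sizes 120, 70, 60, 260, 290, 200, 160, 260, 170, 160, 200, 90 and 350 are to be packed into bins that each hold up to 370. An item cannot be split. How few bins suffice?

7

Total = 350 + 290 + 260 + 260 + 200 + 200 + 170 + 160 + 160 + 120 + 90 + 70 + 60 = 2390.
Lower bound: ⌈2390/370⌉ = 7 bins.
A packing using 7 bins:
  bin 1: 350 = 350
  bin 2: 290 + 70 = 360
  bin 3: 260 + 90 = 350
  bin 4: 260 + 60 = 320
  bin 5: 200 + 170 = 370
  bin 6: 200 + 160 = 360
  bin 7: 160 + 120 = 280
This matches the lower bound, so 7 is optimal.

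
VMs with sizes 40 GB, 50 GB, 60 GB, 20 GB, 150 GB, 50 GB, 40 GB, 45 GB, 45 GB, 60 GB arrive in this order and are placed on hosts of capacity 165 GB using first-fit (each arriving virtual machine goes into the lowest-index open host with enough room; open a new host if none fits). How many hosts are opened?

  40 → host 1 (new)  [load 40/165]
  50 → host 1  [load 90/165]
  60 → host 1  [load 150/165]
  20 → host 2 (new)  [load 20/165]
  150 → host 3 (new)  [load 150/165]
  50 → host 2  [load 70/165]
  40 → host 2  [load 110/165]
  45 → host 2  [load 155/165]
  45 → host 4 (new)  [load 45/165]
  60 → host 4  [load 105/165]
4 hosts opened.

4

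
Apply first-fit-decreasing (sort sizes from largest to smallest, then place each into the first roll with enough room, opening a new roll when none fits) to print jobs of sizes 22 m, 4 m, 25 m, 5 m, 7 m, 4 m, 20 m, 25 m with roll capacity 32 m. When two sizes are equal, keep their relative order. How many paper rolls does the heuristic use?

4

Sorted descending: 25, 25, 22, 20, 7, 5, 4, 4.
  25 → roll 1 (new)  [load 25/32]
  25 → roll 2 (new)  [load 25/32]
  22 → roll 3 (new)  [load 22/32]
  20 → roll 4 (new)  [load 20/32]
  7 → roll 1  [load 32/32]
  5 → roll 2  [load 30/32]
  4 → roll 3  [load 26/32]
  4 → roll 3  [load 30/32]
4 paper rolls opened.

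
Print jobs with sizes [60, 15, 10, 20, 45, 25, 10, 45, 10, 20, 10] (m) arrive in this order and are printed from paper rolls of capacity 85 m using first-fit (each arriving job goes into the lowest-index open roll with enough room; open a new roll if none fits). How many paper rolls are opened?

4

  60 → roll 1 (new)  [load 60/85]
  15 → roll 1  [load 75/85]
  10 → roll 1  [load 85/85]
  20 → roll 2 (new)  [load 20/85]
  45 → roll 2  [load 65/85]
  25 → roll 3 (new)  [load 25/85]
  10 → roll 2  [load 75/85]
  45 → roll 3  [load 70/85]
  10 → roll 2  [load 85/85]
  20 → roll 4 (new)  [load 20/85]
  10 → roll 3  [load 80/85]
4 paper rolls opened.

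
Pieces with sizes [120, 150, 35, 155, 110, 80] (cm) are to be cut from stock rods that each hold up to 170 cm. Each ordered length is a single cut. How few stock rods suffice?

Total = 155 + 150 + 120 + 110 + 80 + 35 = 650 cm.
Lower bound: ⌈650/170⌉ = 4 stock rods.
A packing using 5 stock rods:
  stock rod 1: 155 = 155
  stock rod 2: 150 = 150
  stock rod 3: 120 + 35 = 155
  stock rod 4: 110 = 110
  stock rod 5: 80 = 80
No arrangement into 4 stock rods stays within capacity, so 5 is optimal.

5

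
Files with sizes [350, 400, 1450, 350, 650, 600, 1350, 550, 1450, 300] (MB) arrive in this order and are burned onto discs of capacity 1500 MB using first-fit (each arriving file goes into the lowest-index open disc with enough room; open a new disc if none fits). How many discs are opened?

6

  350 → disc 1 (new)  [load 350/1500]
  400 → disc 1  [load 750/1500]
  1450 → disc 2 (new)  [load 1450/1500]
  350 → disc 1  [load 1100/1500]
  650 → disc 3 (new)  [load 650/1500]
  600 → disc 3  [load 1250/1500]
  1350 → disc 4 (new)  [load 1350/1500]
  550 → disc 5 (new)  [load 550/1500]
  1450 → disc 6 (new)  [load 1450/1500]
  300 → disc 1  [load 1400/1500]
6 discs opened.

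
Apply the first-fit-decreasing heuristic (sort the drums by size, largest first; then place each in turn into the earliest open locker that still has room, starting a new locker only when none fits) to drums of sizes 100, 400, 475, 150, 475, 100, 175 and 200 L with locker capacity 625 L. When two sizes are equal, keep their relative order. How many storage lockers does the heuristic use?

4

Sorted descending: 475, 475, 400, 200, 175, 150, 100, 100.
  475 → locker 1 (new)  [load 475/625]
  475 → locker 2 (new)  [load 475/625]
  400 → locker 3 (new)  [load 400/625]
  200 → locker 3  [load 600/625]
  175 → locker 4 (new)  [load 175/625]
  150 → locker 1  [load 625/625]
  100 → locker 2  [load 575/625]
  100 → locker 4  [load 275/625]
4 storage lockers opened.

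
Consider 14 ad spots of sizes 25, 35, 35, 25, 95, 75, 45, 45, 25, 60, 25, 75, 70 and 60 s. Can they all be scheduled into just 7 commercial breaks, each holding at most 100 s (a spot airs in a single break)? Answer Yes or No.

No

Total = 695 s; ⌈695/100⌉ = 7.
The bound of 7 does not rule out 7, but exhaustive search shows no assignment into 7 commercial breaks of capacity 100 s exists — the minimum is 8.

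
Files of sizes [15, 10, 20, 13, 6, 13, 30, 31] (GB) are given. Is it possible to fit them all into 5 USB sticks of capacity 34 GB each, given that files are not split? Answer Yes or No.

Yes

A valid assignment using 5 USB sticks:
  USB stick 1: 31 = 31
  USB stick 2: 30 = 30
  USB stick 3: 20 + 13 = 33
  USB stick 4: 15 + 13 + 6 = 34
  USB stick 5: 10 = 10
Every load is within 34 GB, so 5 USB sticks suffice.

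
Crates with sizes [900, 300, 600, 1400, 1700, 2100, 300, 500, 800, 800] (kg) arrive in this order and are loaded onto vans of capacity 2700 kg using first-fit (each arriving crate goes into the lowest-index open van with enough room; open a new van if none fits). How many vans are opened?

  900 → van 1 (new)  [load 900/2700]
  300 → van 1  [load 1200/2700]
  600 → van 1  [load 1800/2700]
  1400 → van 2 (new)  [load 1400/2700]
  1700 → van 3 (new)  [load 1700/2700]
  2100 → van 4 (new)  [load 2100/2700]
  300 → van 1  [load 2100/2700]
  500 → van 1  [load 2600/2700]
  800 → van 2  [load 2200/2700]
  800 → van 3  [load 2500/2700]
4 vans opened.

4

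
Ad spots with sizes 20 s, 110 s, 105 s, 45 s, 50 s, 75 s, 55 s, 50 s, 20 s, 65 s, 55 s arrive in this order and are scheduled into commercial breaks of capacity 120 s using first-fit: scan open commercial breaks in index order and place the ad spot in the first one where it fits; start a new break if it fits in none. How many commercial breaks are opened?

  20 → break 1 (new)  [load 20/120]
  110 → break 2 (new)  [load 110/120]
  105 → break 3 (new)  [load 105/120]
  45 → break 1  [load 65/120]
  50 → break 1  [load 115/120]
  75 → break 4 (new)  [load 75/120]
  55 → break 5 (new)  [load 55/120]
  50 → break 5  [load 105/120]
  20 → break 4  [load 95/120]
  65 → break 6 (new)  [load 65/120]
  55 → break 6  [load 120/120]
6 commercial breaks opened.

6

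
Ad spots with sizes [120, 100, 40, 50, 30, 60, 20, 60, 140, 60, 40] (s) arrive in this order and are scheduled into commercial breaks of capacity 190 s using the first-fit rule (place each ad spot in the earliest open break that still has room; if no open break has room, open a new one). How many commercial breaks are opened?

  120 → break 1 (new)  [load 120/190]
  100 → break 2 (new)  [load 100/190]
  40 → break 1  [load 160/190]
  50 → break 2  [load 150/190]
  30 → break 1  [load 190/190]
  60 → break 3 (new)  [load 60/190]
  20 → break 2  [load 170/190]
  60 → break 3  [load 120/190]
  140 → break 4 (new)  [load 140/190]
  60 → break 3  [load 180/190]
  40 → break 4  [load 180/190]
4 commercial breaks opened.

4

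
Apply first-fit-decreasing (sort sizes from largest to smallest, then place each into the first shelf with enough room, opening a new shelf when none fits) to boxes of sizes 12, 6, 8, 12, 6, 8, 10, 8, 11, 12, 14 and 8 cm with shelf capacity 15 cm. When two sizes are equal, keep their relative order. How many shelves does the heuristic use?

Sorted descending: 14, 12, 12, 12, 11, 10, 8, 8, 8, 8, 6, 6.
  14 → shelf 1 (new)  [load 14/15]
  12 → shelf 2 (new)  [load 12/15]
  12 → shelf 3 (new)  [load 12/15]
  12 → shelf 4 (new)  [load 12/15]
  11 → shelf 5 (new)  [load 11/15]
  10 → shelf 6 (new)  [load 10/15]
  8 → shelf 7 (new)  [load 8/15]
  8 → shelf 8 (new)  [load 8/15]
  8 → shelf 9 (new)  [load 8/15]
  8 → shelf 10 (new)  [load 8/15]
  6 → shelf 7  [load 14/15]
  6 → shelf 8  [load 14/15]
10 shelves opened.

10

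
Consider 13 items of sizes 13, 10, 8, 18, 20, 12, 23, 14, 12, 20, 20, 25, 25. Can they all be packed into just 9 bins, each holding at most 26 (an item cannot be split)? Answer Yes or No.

Total = 220; ⌈220/26⌉ = 9.
The bound of 9 does not rule out 9, but exhaustive search shows no assignment into 9 bins of capacity 26 exists — the minimum is 10.

No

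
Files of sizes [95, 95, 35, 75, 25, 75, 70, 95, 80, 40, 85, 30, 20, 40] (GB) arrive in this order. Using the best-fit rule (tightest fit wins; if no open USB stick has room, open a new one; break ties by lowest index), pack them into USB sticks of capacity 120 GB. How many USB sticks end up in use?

  95 → USB stick 1 (new)  [load 95/120]
  95 → USB stick 2 (new)  [load 95/120]
  35 → USB stick 3 (new)  [load 35/120]
  75 → USB stick 3  [load 110/120]
  25 → USB stick 1  [load 120/120]
  75 → USB stick 4 (new)  [load 75/120]
  70 → USB stick 5 (new)  [load 70/120]
  95 → USB stick 6 (new)  [load 95/120]
  80 → USB stick 7 (new)  [load 80/120]
  40 → USB stick 7  [load 120/120]
  85 → USB stick 8 (new)  [load 85/120]
  30 → USB stick 8  [load 115/120]
  20 → USB stick 2  [load 115/120]
  40 → USB stick 4  [load 115/120]
8 USB sticks opened.

8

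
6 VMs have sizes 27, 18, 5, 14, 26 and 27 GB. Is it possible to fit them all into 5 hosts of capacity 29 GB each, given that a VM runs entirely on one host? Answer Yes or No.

Yes

A valid assignment using 5 hosts:
  host 1: 27 = 27
  host 2: 27 = 27
  host 3: 26 = 26
  host 4: 18 + 5 = 23
  host 5: 14 = 14
Every load is within 29 GB, so 5 hosts suffice.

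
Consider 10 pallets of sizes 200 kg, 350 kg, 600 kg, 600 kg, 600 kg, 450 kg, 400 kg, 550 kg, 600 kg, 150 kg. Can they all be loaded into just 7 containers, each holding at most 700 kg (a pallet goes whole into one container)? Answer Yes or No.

No

Total = 4500 kg; ⌈4500/700⌉ = 7.
The bound of 7 does not rule out 7, but exhaustive search shows no assignment into 7 containers of capacity 700 kg exists — the minimum is 8.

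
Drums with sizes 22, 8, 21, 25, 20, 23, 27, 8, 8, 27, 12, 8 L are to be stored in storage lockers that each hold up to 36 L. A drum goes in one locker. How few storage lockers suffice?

Total = 27 + 27 + 25 + 23 + 22 + 21 + 20 + 12 + 8 + 8 + 8 + 8 = 209 L.
Lower bound: ⌈209/36⌉ = 6 storage lockers.
Also, 7 drums each exceed 18 L, and no two of those can share a locker, so at least 7 storage lockers are needed.
A packing using 7 storage lockers:
  locker 1: 27 + 8 = 35
  locker 2: 27 + 8 = 35
  locker 3: 25 + 8 = 33
  locker 4: 23 + 12 = 35
  locker 5: 22 + 8 = 30
  locker 6: 21 = 21
  locker 7: 20 = 20
This matches the lower bound, so 7 is optimal.

7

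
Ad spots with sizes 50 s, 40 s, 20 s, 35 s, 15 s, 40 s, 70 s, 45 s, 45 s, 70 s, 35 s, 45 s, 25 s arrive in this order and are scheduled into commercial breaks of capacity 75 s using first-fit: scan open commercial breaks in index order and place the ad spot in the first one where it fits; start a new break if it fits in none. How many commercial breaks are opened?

9

  50 → break 1 (new)  [load 50/75]
  40 → break 2 (new)  [load 40/75]
  20 → break 1  [load 70/75]
  35 → break 2  [load 75/75]
  15 → break 3 (new)  [load 15/75]
  40 → break 3  [load 55/75]
  70 → break 4 (new)  [load 70/75]
  45 → break 5 (new)  [load 45/75]
  45 → break 6 (new)  [load 45/75]
  70 → break 7 (new)  [load 70/75]
  35 → break 8 (new)  [load 35/75]
  45 → break 9 (new)  [load 45/75]
  25 → break 5  [load 70/75]
9 commercial breaks opened.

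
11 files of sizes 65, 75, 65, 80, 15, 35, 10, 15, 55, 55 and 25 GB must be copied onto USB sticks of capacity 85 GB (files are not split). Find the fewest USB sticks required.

Total = 80 + 75 + 65 + 65 + 55 + 55 + 35 + 25 + 15 + 15 + 10 = 495 GB.
Lower bound: ⌈495/85⌉ = 6 USB sticks.
A packing using 7 USB sticks:
  USB stick 1: 80 = 80
  USB stick 2: 75 + 10 = 85
  USB stick 3: 65 + 15 = 80
  USB stick 4: 65 + 15 = 80
  USB stick 5: 55 + 25 = 80
  USB stick 6: 55 = 55
  USB stick 7: 35 = 35
No arrangement into 6 USB sticks stays within capacity, so 7 is optimal.

7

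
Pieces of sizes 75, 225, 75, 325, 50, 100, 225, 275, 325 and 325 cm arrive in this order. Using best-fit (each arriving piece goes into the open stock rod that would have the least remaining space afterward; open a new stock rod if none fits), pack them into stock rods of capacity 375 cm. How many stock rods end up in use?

6

  75 → stock rod 1 (new)  [load 75/375]
  225 → stock rod 1  [load 300/375]
  75 → stock rod 1  [load 375/375]
  325 → stock rod 2 (new)  [load 325/375]
  50 → stock rod 2  [load 375/375]
  100 → stock rod 3 (new)  [load 100/375]
  225 → stock rod 3  [load 325/375]
  275 → stock rod 4 (new)  [load 275/375]
  325 → stock rod 5 (new)  [load 325/375]
  325 → stock rod 6 (new)  [load 325/375]
6 stock rods opened.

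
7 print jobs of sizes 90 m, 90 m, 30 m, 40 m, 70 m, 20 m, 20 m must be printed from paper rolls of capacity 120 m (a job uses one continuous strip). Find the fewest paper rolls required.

4

Total = 90 + 90 + 70 + 40 + 30 + 20 + 20 = 360 m.
Lower bound: ⌈360/120⌉ = 3 paper rolls.
A packing using 4 paper rolls:
  roll 1: 90 + 30 = 120
  roll 2: 90 + 20 = 110
  roll 3: 70 + 40 = 110
  roll 4: 20 = 20
No arrangement into 3 paper rolls stays within capacity, so 4 is optimal.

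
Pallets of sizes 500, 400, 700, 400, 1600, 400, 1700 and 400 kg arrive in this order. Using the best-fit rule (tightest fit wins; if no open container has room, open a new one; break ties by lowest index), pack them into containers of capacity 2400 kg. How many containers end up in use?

3

  500 → container 1 (new)  [load 500/2400]
  400 → container 1  [load 900/2400]
  700 → container 1  [load 1600/2400]
  400 → container 1  [load 2000/2400]
  1600 → container 2 (new)  [load 1600/2400]
  400 → container 1  [load 2400/2400]
  1700 → container 3 (new)  [load 1700/2400]
  400 → container 3  [load 2100/2400]
3 containers opened.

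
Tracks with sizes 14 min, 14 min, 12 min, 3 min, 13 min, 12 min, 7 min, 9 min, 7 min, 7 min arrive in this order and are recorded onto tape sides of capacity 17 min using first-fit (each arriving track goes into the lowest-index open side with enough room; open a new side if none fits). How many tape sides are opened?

  14 → side 1 (new)  [load 14/17]
  14 → side 2 (new)  [load 14/17]
  12 → side 3 (new)  [load 12/17]
  3 → side 1  [load 17/17]
  13 → side 4 (new)  [load 13/17]
  12 → side 5 (new)  [load 12/17]
  7 → side 6 (new)  [load 7/17]
  9 → side 6  [load 16/17]
  7 → side 7 (new)  [load 7/17]
  7 → side 7  [load 14/17]
7 tape sides opened.

7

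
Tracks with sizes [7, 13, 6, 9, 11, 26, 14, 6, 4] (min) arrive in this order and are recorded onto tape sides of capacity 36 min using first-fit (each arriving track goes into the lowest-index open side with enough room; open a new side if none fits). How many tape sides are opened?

3

  7 → side 1 (new)  [load 7/36]
  13 → side 1  [load 20/36]
  6 → side 1  [load 26/36]
  9 → side 1  [load 35/36]
  11 → side 2 (new)  [load 11/36]
  26 → side 3 (new)  [load 26/36]
  14 → side 2  [load 25/36]
  6 → side 2  [load 31/36]
  4 → side 2  [load 35/36]
3 tape sides opened.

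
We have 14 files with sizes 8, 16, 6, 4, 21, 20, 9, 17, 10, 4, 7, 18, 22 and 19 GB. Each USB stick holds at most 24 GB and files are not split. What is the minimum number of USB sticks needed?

8

Total = 22 + 21 + 20 + 19 + 18 + 17 + 16 + 10 + 9 + 8 + 7 + 6 + 4 + 4 = 181 GB.
Lower bound: ⌈181/24⌉ = 8 USB sticks.
A packing using 8 USB sticks:
  USB stick 1: 22 = 22
  USB stick 2: 21 = 21
  USB stick 3: 20 + 4 = 24
  USB stick 4: 19 + 4 = 23
  USB stick 5: 18 + 6 = 24
  USB stick 6: 17 + 7 = 24
  USB stick 7: 16 + 8 = 24
  USB stick 8: 10 + 9 = 19
This matches the lower bound, so 8 is optimal.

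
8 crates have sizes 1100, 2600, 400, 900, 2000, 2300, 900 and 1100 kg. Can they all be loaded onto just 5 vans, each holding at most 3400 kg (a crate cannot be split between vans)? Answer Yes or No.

Yes

A valid assignment using 4 vans:
  van 1: 2600 + 400 = 3000
  van 2: 2300 + 1100 = 3400
  van 3: 2000 + 1100 = 3100
  van 4: 900 + 900 = 1800
That uses only 4 ≤ 5, so 5 vans are enough.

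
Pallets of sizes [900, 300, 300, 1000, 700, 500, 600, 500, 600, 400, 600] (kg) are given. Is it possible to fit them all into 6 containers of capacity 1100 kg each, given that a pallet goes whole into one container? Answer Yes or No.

Total = 6400 kg; ⌈6400/1100⌉ = 6.
The bound of 6 does not rule out 6, but exhaustive search shows no assignment into 6 containers of capacity 1100 kg exists — the minimum is 7.

No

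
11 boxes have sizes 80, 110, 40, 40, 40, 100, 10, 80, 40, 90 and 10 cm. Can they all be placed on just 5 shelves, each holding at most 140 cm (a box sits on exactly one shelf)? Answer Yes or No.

Yes

A valid assignment using 5 shelves:
  shelf 1: 110 + 10 + 10 = 130
  shelf 2: 100 + 40 = 140
  shelf 3: 90 + 40 = 130
  shelf 4: 80 + 40 = 120
  shelf 5: 80 + 40 = 120
Every load is within 140 cm, so 5 shelves suffice.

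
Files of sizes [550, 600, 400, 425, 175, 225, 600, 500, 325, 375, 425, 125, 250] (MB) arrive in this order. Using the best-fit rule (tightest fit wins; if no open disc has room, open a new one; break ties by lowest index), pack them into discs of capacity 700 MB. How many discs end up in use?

8

  550 → disc 1 (new)  [load 550/700]
  600 → disc 2 (new)  [load 600/700]
  400 → disc 3 (new)  [load 400/700]
  425 → disc 4 (new)  [load 425/700]
  175 → disc 4  [load 600/700]
  225 → disc 3  [load 625/700]
  600 → disc 5 (new)  [load 600/700]
  500 → disc 6 (new)  [load 500/700]
  325 → disc 7 (new)  [load 325/700]
  375 → disc 7  [load 700/700]
  425 → disc 8 (new)  [load 425/700]
  125 → disc 1  [load 675/700]
  250 → disc 8  [load 675/700]
8 discs opened.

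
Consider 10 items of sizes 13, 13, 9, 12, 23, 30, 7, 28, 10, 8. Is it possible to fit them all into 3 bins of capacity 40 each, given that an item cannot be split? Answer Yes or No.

No

Total = 153; ⌈153/40⌉ = 4.
At least 4 bins are required, but only 3 are allowed.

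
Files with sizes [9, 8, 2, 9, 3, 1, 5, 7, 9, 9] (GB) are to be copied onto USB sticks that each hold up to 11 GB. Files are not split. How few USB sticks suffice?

Total = 9 + 9 + 9 + 9 + 8 + 7 + 5 + 3 + 2 + 1 = 62 GB.
Lower bound: ⌈62/11⌉ = 6 USB sticks.
A packing using 7 USB sticks:
  USB stick 1: 9 + 2 = 11
  USB stick 2: 9 + 1 = 10
  USB stick 3: 9 = 9
  USB stick 4: 9 = 9
  USB stick 5: 8 + 3 = 11
  USB stick 6: 7 = 7
  USB stick 7: 5 = 5
No arrangement into 6 USB sticks stays within capacity, so 7 is optimal.

7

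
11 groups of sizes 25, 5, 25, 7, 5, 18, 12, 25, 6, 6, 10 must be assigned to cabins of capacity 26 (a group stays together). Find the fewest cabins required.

6

Total = 25 + 25 + 25 + 18 + 12 + 10 + 7 + 6 + 6 + 5 + 5 = 144.
Lower bound: ⌈144/26⌉ = 6 cabins.
A packing using 6 cabins:
  cabin 1: 25 = 25
  cabin 2: 25 = 25
  cabin 3: 25 = 25
  cabin 4: 18 + 7 = 25
  cabin 5: 12 + 10 = 22
  cabin 6: 6 + 6 + 5 + 5 = 22
This matches the lower bound, so 6 is optimal.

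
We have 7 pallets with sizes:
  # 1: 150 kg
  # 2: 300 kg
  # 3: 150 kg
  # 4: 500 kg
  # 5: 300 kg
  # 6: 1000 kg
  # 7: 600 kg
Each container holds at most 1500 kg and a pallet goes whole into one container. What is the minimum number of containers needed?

Total = 1000 + 600 + 500 + 300 + 300 + 150 + 150 = 3000 kg.
Lower bound: ⌈3000/1500⌉ = 2 containers.
A packing using 2 containers:
  container 1: 1000 + 500 = 1500
  container 2: 600 + 300 + 300 + 150 + 150 = 1500
This matches the lower bound, so 2 is optimal.

2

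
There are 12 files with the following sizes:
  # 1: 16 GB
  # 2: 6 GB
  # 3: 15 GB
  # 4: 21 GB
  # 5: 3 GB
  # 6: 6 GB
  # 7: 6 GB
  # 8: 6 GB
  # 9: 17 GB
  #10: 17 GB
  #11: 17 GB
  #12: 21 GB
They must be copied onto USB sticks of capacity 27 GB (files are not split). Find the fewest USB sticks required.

Total = 21 + 21 + 17 + 17 + 17 + 16 + 15 + 6 + 6 + 6 + 6 + 3 = 151 GB.
Lower bound: ⌈151/27⌉ = 6 USB sticks.
Also, 7 files each exceed 27/2 GB, and no two of those can share a USB stick, so at least 7 USB sticks are needed.
A packing using 7 USB sticks:
  USB stick 1: 21 + 6 = 27
  USB stick 2: 21 + 6 = 27
  USB stick 3: 17 + 6 + 3 = 26
  USB stick 4: 17 + 6 = 23
  USB stick 5: 17 = 17
  USB stick 6: 16 = 16
  USB stick 7: 15 = 15
This matches the lower bound, so 7 is optimal.

7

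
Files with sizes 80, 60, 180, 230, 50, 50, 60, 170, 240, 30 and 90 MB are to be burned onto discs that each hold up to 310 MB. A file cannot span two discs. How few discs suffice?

5

Total = 240 + 230 + 180 + 170 + 90 + 80 + 60 + 60 + 50 + 50 + 30 = 1240 MB.
Lower bound: ⌈1240/310⌉ = 4 discs.
A packing using 5 discs:
  disc 1: 240 + 60 = 300
  disc 2: 230 + 80 = 310
  disc 3: 180 + 90 + 30 = 300
  disc 4: 170 + 60 + 50 = 280
  disc 5: 50 = 50
No arrangement into 4 discs stays within capacity, so 5 is optimal.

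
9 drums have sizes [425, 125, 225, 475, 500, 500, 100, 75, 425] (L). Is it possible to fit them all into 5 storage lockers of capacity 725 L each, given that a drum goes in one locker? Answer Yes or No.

Yes

A valid assignment using 5 storage lockers:
  locker 1: 500 + 225 = 725
  locker 2: 500 + 125 + 100 = 725
  locker 3: 475 + 75 = 550
  locker 4: 425 = 425
  locker 5: 425 = 425
Every load is within 725 L, so 5 storage lockers suffice.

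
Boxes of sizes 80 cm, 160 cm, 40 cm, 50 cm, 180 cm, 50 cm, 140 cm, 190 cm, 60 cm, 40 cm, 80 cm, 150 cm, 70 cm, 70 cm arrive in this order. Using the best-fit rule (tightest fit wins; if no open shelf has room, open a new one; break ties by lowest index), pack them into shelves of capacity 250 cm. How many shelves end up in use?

  80 → shelf 1 (new)  [load 80/250]
  160 → shelf 1  [load 240/250]
  40 → shelf 2 (new)  [load 40/250]
  50 → shelf 2  [load 90/250]
  180 → shelf 3 (new)  [load 180/250]
  50 → shelf 3  [load 230/250]
  140 → shelf 2  [load 230/250]
  190 → shelf 4 (new)  [load 190/250]
  60 → shelf 4  [load 250/250]
  40 → shelf 5 (new)  [load 40/250]
  80 → shelf 5  [load 120/250]
  150 → shelf 6 (new)  [load 150/250]
  70 → shelf 6  [load 220/250]
  70 → shelf 5  [load 190/250]
6 shelves opened.

6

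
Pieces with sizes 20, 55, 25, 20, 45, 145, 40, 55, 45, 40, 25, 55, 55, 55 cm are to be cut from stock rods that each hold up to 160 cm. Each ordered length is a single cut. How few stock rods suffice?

Total = 145 + 55 + 55 + 55 + 55 + 55 + 45 + 45 + 40 + 40 + 25 + 25 + 20 + 20 = 680 cm.
Lower bound: ⌈680/160⌉ = 5 stock rods.
A packing using 5 stock rods:
  stock rod 1: 145 = 145
  stock rod 2: 55 + 55 + 45 = 155
  stock rod 3: 55 + 55 + 45 = 155
  stock rod 4: 55 + 40 + 40 + 25 = 160
  stock rod 5: 25 + 20 + 20 = 65
This matches the lower bound, so 5 is optimal.

5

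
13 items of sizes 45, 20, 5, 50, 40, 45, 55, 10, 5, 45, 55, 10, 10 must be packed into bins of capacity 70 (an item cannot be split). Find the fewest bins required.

7

Total = 55 + 55 + 50 + 45 + 45 + 45 + 40 + 20 + 10 + 10 + 10 + 5 + 5 = 395.
Lower bound: ⌈395/70⌉ = 6 bins.
Also, 7 items each exceed 35, and no two of those can share a bin, so at least 7 bins are needed.
A packing using 7 bins:
  bin 1: 55 + 10 + 5 = 70
  bin 2: 55 + 10 + 5 = 70
  bin 3: 50 + 20 = 70
  bin 4: 45 + 10 = 55
  bin 5: 45 = 45
  bin 6: 45 = 45
  bin 7: 40 = 40
This matches the lower bound, so 7 is optimal.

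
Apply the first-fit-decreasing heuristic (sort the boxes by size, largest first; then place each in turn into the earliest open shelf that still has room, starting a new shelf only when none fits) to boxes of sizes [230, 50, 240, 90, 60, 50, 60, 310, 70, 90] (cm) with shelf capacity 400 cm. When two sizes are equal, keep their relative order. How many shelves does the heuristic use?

Sorted descending: 310, 240, 230, 90, 90, 70, 60, 60, 50, 50.
  310 → shelf 1 (new)  [load 310/400]
  240 → shelf 2 (new)  [load 240/400]
  230 → shelf 3 (new)  [load 230/400]
  90 → shelf 1  [load 400/400]
  90 → shelf 2  [load 330/400]
  70 → shelf 2  [load 400/400]
  60 → shelf 3  [load 290/400]
  60 → shelf 3  [load 350/400]
  50 → shelf 3  [load 400/400]
  50 → shelf 4 (new)  [load 50/400]
4 shelves opened.

4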